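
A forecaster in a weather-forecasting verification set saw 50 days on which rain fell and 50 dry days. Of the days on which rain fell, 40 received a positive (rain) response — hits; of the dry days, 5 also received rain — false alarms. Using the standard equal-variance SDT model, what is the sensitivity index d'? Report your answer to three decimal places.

d' = 2.123

H = 40/50 = 0.8000
FA = 5/50 = 0.1000
Φ⁻¹(0.8000) = 0.8416, Φ⁻¹(0.1000) = -1.2816
d' = z(H) − z(FA) = 0.8416 − (-1.2816) = 2.1232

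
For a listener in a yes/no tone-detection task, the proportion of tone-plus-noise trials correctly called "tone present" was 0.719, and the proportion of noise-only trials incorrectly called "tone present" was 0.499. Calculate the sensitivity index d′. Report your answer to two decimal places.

d′ = 0.58

z(0.719) = 0.5799, z(0.499) = -0.0025
d' = z(H) − z(FA) = 0.5799 − (-0.0025) = 0.5824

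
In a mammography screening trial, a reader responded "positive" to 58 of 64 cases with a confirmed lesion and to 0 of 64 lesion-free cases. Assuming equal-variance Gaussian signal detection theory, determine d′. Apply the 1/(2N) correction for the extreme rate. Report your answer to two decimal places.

d′ = 3.74

The false-alarm rate is 0/64 = 0, so apply the 1/(2N) correction: FA → 1/(2·64) = 0.00781.
z(H) = z(0.90625) = 1.318
z(FA) = z(0.00781) = -2.418
d' = 1.318 − (-2.418) = 3.736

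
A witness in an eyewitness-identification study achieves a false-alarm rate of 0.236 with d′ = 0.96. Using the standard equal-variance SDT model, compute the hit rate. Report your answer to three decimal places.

hit rate = 0.595

z(false-alarm rate) = z(0.236) = -0.7192
z(H) = z(FA) + d' = -0.7192 + 0.96 = 0.2408
hit rate = Φ(0.2408) = 0.5951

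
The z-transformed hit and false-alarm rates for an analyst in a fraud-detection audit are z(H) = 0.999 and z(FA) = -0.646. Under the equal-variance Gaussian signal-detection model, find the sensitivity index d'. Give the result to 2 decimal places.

d' = z(H) − z(FA) = 0.999 − (-0.646) = 1.645

d' = 1.65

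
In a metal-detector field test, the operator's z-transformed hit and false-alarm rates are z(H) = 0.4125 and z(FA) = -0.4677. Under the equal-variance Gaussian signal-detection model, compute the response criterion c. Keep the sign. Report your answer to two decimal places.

c = 0.03

c = −½·[z(H) + z(FA)] = −½·(0.4125 + (-0.4677)) = 0.0276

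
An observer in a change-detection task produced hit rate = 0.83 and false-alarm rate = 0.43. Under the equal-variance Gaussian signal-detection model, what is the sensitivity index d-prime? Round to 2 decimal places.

d-prime = 1.13

z(H) = 0.954
z(FA) = -0.176
d' = z(H) − z(FA) = 0.954 − (-0.176) = 1.130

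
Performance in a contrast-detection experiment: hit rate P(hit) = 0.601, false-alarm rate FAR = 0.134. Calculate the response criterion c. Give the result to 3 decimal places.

c = 0.426

z(H) = z(0.601) = 0.2559
z(FA) = z(0.134) = -1.1077
c = −½·[z(H) + z(FA)] = −0.5 × (0.2559 + (-1.1077)) = 0.4259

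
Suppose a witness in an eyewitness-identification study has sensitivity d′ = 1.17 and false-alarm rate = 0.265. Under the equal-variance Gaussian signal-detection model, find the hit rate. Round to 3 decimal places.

hit rate = 0.706

z(false-alarm rate) = z(0.265) = -0.6280
z(H) = z(FA) + d' = -0.6280 + 1.17 = 0.5420
hit rate = Φ(0.5420) = 0.7061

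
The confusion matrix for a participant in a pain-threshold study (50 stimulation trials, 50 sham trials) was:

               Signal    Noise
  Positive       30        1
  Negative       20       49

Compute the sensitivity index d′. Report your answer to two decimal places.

H = 30/50 = 0.6000
FA = 1/50 = 0.0200
z(H) = 0.2533
z(FA) = -2.0537
d' = z(H) − z(FA) = 0.2533 − (-2.0537) = 2.3070

d′ = 2.31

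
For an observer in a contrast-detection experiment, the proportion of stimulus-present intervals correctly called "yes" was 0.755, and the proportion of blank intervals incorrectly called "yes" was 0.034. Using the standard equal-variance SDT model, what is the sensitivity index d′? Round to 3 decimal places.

Φ⁻¹(0.755) = 0.6903, Φ⁻¹(0.034) = -1.8250
d' = z(H) − z(FA) = 0.6903 − (-1.8250) = 2.5153

d′ = 2.515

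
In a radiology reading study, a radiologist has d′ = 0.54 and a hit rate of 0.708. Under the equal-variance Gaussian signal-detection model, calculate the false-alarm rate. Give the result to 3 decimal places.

false-alarm rate = 0.503

z(hit rate) = z(0.708) = 0.5476
z(FA) = z(H) − d' = 0.5476 − 0.54 = 0.0076
false-alarm rate = Φ(0.0076) = 0.5030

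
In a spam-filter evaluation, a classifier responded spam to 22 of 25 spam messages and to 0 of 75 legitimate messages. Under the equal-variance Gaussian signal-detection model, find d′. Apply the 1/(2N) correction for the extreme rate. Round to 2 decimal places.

d′ = 3.65

The false-alarm rate is 0/75 = 0, so apply the 1/(2N) correction: FA → 1/(2·75) = 0.00667.
z(H) = z(0.88000) = 1.175
z(FA) = z(0.00667) = -2.475
d' = 1.175 − (-2.475) = 3.650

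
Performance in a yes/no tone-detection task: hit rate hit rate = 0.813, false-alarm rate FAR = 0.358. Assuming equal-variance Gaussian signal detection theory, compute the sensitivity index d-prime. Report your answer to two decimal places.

d-prime = 1.25

Φ⁻¹(0.813) = 0.8890, Φ⁻¹(0.358) = -0.3638
d' = z(H) − z(FA) = 0.8890 − (-0.3638) = 1.2528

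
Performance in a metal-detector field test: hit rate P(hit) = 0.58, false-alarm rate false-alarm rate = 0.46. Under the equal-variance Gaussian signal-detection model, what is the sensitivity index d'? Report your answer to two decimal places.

d' = 0.30

z(H) = 0.2019
z(FA) = -0.1004
d' = z(H) − z(FA) = 0.2019 − (-0.1004) = 0.3023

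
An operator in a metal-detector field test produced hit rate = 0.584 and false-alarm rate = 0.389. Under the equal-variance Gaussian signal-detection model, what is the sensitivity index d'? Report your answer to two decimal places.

d' = 0.49

z(0.584) = 0.2121, z(0.389) = -0.2819
d' = z(H) − z(FA) = 0.2121 − (-0.2819) = 0.4940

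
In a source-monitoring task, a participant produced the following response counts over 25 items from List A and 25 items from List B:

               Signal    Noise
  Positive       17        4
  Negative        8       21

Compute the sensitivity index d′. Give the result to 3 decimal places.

d′ = 1.462

H = 17/25 = 0.6800
FA = 4/25 = 0.1600
Φ⁻¹(0.6800) = 0.4677, Φ⁻¹(0.1600) = -0.9945
d' = z(H) − z(FA) = 0.4677 − (-0.9945) = 1.4622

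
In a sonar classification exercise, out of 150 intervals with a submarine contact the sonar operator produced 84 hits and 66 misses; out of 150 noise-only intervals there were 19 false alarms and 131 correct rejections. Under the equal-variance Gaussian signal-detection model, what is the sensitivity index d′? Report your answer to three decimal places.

H = 84/150 = 0.5600
FA = 19/150 = 0.1267
z(H) = 0.1510
z(FA) = -1.1421
d' = z(H) − z(FA) = 0.1510 − (-1.1421) = 1.2931

d′ = 1.293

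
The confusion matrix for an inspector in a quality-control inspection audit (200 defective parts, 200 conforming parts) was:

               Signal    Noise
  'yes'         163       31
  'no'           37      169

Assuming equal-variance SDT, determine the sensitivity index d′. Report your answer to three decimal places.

d′ = 1.912

H = 163/200 = 0.8150
FA = 31/200 = 0.1550
z(H) = 0.8965
z(FA) = -1.0152
d' = z(H) − z(FA) = 0.8965 − (-1.0152) = 1.9117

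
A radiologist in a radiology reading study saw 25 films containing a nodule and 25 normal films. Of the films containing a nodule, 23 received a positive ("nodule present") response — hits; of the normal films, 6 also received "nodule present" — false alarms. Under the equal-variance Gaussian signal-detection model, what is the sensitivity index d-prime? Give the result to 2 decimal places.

d-prime = 2.11

H = 23/25 = 0.9200
FA = 6/25 = 0.2400
Φ⁻¹(H) = 1.405
Φ⁻¹(FA) = -0.706
d' = z(H) − z(FA) = 1.405 − (-0.706) = 2.111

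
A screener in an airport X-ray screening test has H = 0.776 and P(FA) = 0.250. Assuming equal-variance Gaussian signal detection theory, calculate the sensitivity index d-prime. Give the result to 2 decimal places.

d-prime = 1.43

z(H) = z(0.776) = 0.7588
z(FA) = z(0.250) = -0.6745
d' = z(H) − z(FA) = 0.7588 − (-0.6745) = 1.4333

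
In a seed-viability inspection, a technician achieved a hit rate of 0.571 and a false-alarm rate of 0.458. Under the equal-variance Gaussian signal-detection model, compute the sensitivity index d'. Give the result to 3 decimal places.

d' = 0.284

z(0.571) = 0.1789, z(0.458) = -0.1055
d' = z(H) − z(FA) = 0.1789 − (-0.1055) = 0.2844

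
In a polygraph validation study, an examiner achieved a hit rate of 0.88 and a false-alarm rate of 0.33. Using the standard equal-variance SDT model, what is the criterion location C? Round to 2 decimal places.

z(H) = z(0.88) = 1.1750
z(FA) = z(0.33) = -0.4399
c = −½·[z(H) + z(FA)] = −0.5 × (1.1750 + (-0.4399)) = -0.36755
c < 0: the examiner has a liberal response bias.

C = -0.37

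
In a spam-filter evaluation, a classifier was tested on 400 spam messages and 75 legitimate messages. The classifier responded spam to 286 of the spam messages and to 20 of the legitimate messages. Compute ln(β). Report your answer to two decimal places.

ln β = 0.03

H = 286/400 = 0.7150
FA = 20/75 = 0.2667
Φ⁻¹(H) = 0.568
Φ⁻¹(FA) = -0.623
ln β = −½·[z(H)² − z(FA)²] = −0.5 × (0.323 − 0.388) = 0.0325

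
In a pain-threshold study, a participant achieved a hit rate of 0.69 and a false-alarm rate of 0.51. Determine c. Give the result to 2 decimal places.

c = -0.26

Φ⁻¹(H) = Φ⁻¹(0.69) = 0.496
Φ⁻¹(FA) = Φ⁻¹(0.51) = 0.025
c = −½·[z(H) + z(FA)] = −0.5 × (0.496 + 0.025) = -0.2605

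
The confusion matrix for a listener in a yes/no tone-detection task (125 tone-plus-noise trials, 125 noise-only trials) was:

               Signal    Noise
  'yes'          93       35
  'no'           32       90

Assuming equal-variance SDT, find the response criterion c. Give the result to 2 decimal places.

c = -0.04

H = 93/125 = 0.7440
FA = 35/125 = 0.2800
z(H) = z(0.7440) = 0.656
z(FA) = z(0.2800) = -0.583
c = −½·[z(H) + z(FA)] = −0.5 × (0.656 + (-0.583)) = -0.0365
c < 0: the listener has a liberal response bias.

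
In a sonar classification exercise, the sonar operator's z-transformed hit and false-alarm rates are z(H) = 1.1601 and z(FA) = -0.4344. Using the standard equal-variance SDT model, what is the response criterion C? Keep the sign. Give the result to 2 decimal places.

C = -0.36

c = −½·[z(H) + z(FA)] = −½·(1.1601 + (-0.4344)) = -0.36285
c < 0: the sonar operator has a liberal response bias.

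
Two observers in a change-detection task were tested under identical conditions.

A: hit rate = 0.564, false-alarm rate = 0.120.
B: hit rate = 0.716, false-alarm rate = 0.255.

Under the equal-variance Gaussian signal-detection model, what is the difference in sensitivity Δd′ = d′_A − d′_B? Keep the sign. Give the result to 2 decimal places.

A: z(0.564) = 0.161, z(0.120) = -1.175, d' = 1.336
B: z(0.716) = 0.571, z(0.255) = -0.659, d' = 1.230
Δd' = d'_A − d'_B = 1.336 − 1.230 = 0.106
A has the higher sensitivity.

Δd′ = 0.11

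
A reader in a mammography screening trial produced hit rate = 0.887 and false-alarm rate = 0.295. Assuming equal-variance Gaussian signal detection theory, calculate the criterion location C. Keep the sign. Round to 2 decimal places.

C = -0.34

Φ⁻¹(0.887) = 1.211, Φ⁻¹(0.295) = -0.539
c = −½·[z(H) + z(FA)] = −0.5 × (1.211 + (-0.539)) = -0.336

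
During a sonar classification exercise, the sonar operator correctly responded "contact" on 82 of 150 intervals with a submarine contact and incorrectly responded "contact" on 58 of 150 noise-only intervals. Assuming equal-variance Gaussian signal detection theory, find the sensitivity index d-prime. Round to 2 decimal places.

H = 82/150 = 0.5467
FA = 58/150 = 0.3867
Φ⁻¹(0.5467) = 0.117, Φ⁻¹(0.3867) = -0.288
d' = z(H) − z(FA) = 0.117 − (-0.288) = 0.405

d-prime = 0.41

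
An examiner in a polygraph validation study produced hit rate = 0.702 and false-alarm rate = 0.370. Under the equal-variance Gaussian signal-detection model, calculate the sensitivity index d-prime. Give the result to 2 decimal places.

z(H) = 0.530
z(FA) = -0.332
d' = z(H) − z(FA) = 0.530 − (-0.332) = 0.862

d-prime = 0.86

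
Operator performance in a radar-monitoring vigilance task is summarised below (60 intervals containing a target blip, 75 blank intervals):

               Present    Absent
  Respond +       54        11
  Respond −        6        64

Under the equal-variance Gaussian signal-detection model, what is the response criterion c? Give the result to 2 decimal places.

c = -0.12

H = 54/60 = 0.9000
FA = 11/75 = 0.1467
Φ⁻¹(H) = 1.2816
Φ⁻¹(FA) = -1.0507
c = −½·[z(H) + z(FA)] = −0.5 × (1.2816 + (-1.0507)) = -0.11545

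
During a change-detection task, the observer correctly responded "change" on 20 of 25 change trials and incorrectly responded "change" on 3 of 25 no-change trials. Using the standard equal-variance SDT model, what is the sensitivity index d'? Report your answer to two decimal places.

d' = 2.02

H = 20/25 = 0.8000
FA = 3/25 = 0.1200
z(H) = z(0.8000) = 0.8416
z(FA) = z(0.1200) = -1.1750
d' = z(H) − z(FA) = 0.8416 − (-1.1750) = 2.0166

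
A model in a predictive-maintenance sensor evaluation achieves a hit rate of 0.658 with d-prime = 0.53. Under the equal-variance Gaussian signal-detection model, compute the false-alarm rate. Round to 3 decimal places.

z(hit rate) = z(0.658) = 0.4070
z(FA) = z(H) − d' = 0.4070 − 0.53 = -0.1230
false-alarm rate = Φ(-0.1230) = 0.4511

false-alarm rate = 0.451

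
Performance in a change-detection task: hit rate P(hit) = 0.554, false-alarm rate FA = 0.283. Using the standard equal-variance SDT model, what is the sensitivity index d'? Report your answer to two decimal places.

z(H) = z(0.554) = 0.136
z(FA) = z(0.283) = -0.574
d' = z(H) − z(FA) = 0.136 − (-0.574) = 0.710

d' = 0.71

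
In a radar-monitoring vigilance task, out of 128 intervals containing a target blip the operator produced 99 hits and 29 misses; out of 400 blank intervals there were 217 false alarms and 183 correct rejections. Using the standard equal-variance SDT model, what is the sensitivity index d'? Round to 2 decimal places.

d' = 0.64

H = 99/128 = 0.7734
FA = 217/400 = 0.5425
z(H) = z(0.7734) = 0.750
z(FA) = z(0.5425) = 0.107
d' = z(H) − z(FA) = 0.750 − 0.107 = 0.643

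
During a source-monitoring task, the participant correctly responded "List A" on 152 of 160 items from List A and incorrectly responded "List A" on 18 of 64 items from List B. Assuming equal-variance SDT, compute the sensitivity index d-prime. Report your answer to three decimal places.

H = 152/160 = 0.9500
FA = 18/64 = 0.2812
Φ⁻¹(H) = Φ⁻¹(0.9500) = 1.6449
Φ⁻¹(FA) = Φ⁻¹(0.2812) = -0.5793
d' = z(H) − z(FA) = 1.6449 − (-0.5793) = 2.2242

d-prime = 2.224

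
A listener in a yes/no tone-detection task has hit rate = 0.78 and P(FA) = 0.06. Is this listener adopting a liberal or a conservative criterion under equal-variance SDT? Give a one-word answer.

z(H) = 0.772, z(FA) = -1.555
c = −½·(z(H) + z(FA)) = 0.3915
c > 0 → conservative criterion (biased toward responding “no”).

conservative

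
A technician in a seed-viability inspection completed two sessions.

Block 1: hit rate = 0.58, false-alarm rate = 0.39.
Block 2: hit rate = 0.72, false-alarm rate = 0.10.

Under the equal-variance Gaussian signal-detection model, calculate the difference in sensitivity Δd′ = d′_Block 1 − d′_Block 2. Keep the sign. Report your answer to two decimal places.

Δd′ = -1.38

Block 1: z(0.58) = 0.202, z(0.39) = -0.279, d' = 0.481
Block 2: z(0.72) = 0.583, z(0.10) = -1.282, d' = 1.865
Δd' = d'_Block 1 − d'_Block 2 = 0.481 − 1.865 = -1.384
Block 2 has the higher sensitivity.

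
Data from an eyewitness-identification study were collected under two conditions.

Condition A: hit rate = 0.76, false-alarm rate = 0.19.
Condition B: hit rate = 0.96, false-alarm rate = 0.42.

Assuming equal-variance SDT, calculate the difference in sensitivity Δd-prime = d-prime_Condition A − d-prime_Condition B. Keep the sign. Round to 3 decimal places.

Condition A: z(0.76) = 0.7063, z(0.19) = -0.8779, d' = 1.5842
Condition B: z(0.96) = 1.7507, z(0.42) = -0.2019, d' = 1.9526
Δd' = d'_Condition A − d'_Condition B = 1.5842 − 1.9526 = -0.3684
Condition B has the higher sensitivity.

Δd-prime = -0.368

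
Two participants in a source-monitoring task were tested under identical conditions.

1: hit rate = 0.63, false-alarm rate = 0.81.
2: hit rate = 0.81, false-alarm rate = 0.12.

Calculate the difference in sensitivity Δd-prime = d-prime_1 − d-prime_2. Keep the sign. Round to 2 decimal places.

Δd-prime = -2.60

1: z(0.63) = 0.332, z(0.81) = 0.878, d' = -0.546
2: z(0.81) = 0.878, z(0.12) = -1.175, d' = 2.053
Δd' = d'_1 − d'_2 = -0.546 − 2.053 = -2.599
2 has the higher sensitivity.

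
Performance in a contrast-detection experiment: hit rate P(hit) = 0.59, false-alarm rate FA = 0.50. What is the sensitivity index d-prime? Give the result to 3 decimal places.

z(H) = z(0.59) = 0.2275
z(FA) = z(0.50) = 0.0000
d' = z(H) − z(FA) = 0.2275 − 0.0000 = 0.2275

d-prime = 0.228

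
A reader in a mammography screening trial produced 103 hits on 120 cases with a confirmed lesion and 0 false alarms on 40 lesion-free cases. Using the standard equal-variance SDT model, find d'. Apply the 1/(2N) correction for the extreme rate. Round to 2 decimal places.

d' = 3.31

The false-alarm rate is 0/40 = 0, so apply the 1/(2N) correction: FA → 1/(2·40) = 0.01250.
z(H) = z(0.85833) = 1.073
z(FA) = z(0.01250) = -2.241
d' = 1.073 − (-2.241) = 3.314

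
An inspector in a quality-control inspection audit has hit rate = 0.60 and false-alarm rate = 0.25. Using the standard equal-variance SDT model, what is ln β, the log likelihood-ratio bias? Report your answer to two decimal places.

ln β = 0.20

z(H) = z(0.60) = 0.253
z(FA) = z(0.25) = -0.674
ln β = −½·[z(H)² − z(FA)²] = −0.5 × (0.064 − 0.454) = 0.195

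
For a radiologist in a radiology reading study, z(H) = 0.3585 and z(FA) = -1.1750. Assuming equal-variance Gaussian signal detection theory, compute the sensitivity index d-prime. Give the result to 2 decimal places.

d' = z(H) − z(FA) = 0.3585 − (-1.1750) = 1.5335

d-prime = 1.53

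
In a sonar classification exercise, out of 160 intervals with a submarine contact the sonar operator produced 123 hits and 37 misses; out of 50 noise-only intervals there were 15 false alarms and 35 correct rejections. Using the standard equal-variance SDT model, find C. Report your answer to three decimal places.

C = -0.105

H = 123/160 = 0.7688
FA = 15/50 = 0.3000
Φ⁻¹(H) = Φ⁻¹(0.7688) = 0.7349
Φ⁻¹(FA) = Φ⁻¹(0.3000) = -0.5244
c = −½·[z(H) + z(FA)] = −0.5 × (0.7349 + (-0.5244)) = -0.10525
c < 0: the sonar operator has a liberal response bias.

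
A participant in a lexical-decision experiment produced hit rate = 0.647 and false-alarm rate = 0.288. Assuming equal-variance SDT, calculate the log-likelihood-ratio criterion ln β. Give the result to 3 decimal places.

ln β = 0.085

z(H) = 0.3772
z(FA) = -0.5592
ln β = −½·[z(H)² − z(FA)²] = −0.5 × (0.1423 − 0.3127) = 0.0852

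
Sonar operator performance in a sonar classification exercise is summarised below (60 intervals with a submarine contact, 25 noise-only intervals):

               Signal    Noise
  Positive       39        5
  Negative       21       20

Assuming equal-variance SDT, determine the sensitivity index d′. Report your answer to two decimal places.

d′ = 1.23

H = 39/60 = 0.6500
FA = 5/25 = 0.2000
Φ⁻¹(H) = Φ⁻¹(0.6500) = 0.3853
Φ⁻¹(FA) = Φ⁻¹(0.2000) = -0.8416
d' = z(H) − z(FA) = 0.3853 − (-0.8416) = 1.2269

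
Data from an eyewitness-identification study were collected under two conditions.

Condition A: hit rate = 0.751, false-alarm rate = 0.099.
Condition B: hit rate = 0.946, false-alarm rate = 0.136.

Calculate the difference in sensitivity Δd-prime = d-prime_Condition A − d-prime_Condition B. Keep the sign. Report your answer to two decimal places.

Condition A: z(0.751) = 0.678, z(0.099) = -1.287, d' = 1.965
Condition B: z(0.946) = 1.607, z(0.136) = -1.098, d' = 2.705
Δd' = d'_Condition A − d'_Condition B = 1.965 − 2.705 = -0.740
Condition B has the higher sensitivity.

Δd-prime = -0.74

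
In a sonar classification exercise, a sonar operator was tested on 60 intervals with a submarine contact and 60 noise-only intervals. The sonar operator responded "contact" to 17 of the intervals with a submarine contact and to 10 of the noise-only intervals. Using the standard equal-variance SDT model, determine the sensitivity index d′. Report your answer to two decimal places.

d′ = 0.39

H = 17/60 = 0.2833
FA = 10/60 = 0.1667
Φ⁻¹(H) = -0.573
Φ⁻¹(FA) = -0.967
d' = z(H) − z(FA) = -0.573 − (-0.967) = 0.394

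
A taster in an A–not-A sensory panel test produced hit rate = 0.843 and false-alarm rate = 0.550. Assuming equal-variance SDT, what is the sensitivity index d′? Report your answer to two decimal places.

d′ = 0.88

z(0.843) = 1.0069, z(0.550) = 0.1257
d' = z(H) − z(FA) = 1.0069 − 0.1257 = 0.8812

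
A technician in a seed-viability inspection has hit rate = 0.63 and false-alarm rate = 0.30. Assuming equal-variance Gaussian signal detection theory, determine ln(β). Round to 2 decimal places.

ln β = 0.08

z(H) = z(0.63) = 0.332
z(FA) = z(0.30) = -0.524
ln β = −½·[z(H)² − z(FA)²] = −0.5 × (0.110 − 0.275) = 0.0825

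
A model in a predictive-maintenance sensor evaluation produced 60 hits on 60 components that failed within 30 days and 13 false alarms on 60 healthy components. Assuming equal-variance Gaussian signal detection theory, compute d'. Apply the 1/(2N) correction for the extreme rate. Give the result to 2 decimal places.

The hit rate is 60/60 = 1, so apply the 1/(2N) correction: H → 1 − 1/(2·60) = 0.99167.
z(H) = z(0.99167) = 2.394
z(FA) = z(0.21667) = -0.783
d' = 2.394 − (-0.783) = 3.177

d' = 3.18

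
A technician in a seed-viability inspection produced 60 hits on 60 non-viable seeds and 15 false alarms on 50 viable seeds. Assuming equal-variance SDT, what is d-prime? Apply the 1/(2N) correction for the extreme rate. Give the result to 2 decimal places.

The hit rate is 60/60 = 1, so apply the 1/(2N) correction: H → 1 − 1/(2·60) = 0.99167.
z(H) = z(0.99167) = 2.394
z(FA) = z(0.30000) = -0.524
d' = 2.394 − (-0.524) = 2.918

d-prime = 2.92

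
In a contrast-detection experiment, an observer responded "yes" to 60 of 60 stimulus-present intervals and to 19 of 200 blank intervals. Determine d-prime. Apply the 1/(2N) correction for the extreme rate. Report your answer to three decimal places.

The hit rate is 60/60 = 1, so apply the 1/(2N) correction: H → 1 − 1/(2·60) = 0.99167.
z(H) = z(0.99167) = 2.3941
z(FA) = z(0.09500) = -1.3106
d' = 2.3941 − (-1.3106) = 3.7047

d-prime = 3.705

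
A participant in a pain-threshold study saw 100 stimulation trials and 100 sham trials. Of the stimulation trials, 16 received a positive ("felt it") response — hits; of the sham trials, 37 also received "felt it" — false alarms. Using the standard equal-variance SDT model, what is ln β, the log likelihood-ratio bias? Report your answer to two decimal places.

ln β = -0.44

H = 16/100 = 0.1600
FA = 37/100 = 0.3700
z(0.1600) = -0.994, z(0.3700) = -0.332
ln β = −½·[z(H)² − z(FA)²] = −0.5 × (0.988 − 0.110) = -0.439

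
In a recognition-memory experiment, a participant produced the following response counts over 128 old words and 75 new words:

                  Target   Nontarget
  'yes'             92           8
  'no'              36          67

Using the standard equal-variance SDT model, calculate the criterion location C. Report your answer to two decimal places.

H = 92/128 = 0.7188
FA = 8/75 = 0.1067
z(H) = z(0.7188) = 0.579
z(FA) = z(0.1067) = -1.244
c = −½·[z(H) + z(FA)] = −0.5 × (0.579 + (-1.244)) = 0.3325

C = 0.33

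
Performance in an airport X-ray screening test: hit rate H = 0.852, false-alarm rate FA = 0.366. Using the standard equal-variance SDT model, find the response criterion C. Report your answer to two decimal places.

z(H) = z(0.852) = 1.0450
z(FA) = z(0.366) = -0.3425
c = −½·[z(H) + z(FA)] = −0.5 × (1.0450 + (-0.3425)) = -0.35125
c < 0: the screener has a liberal response bias.

C = -0.35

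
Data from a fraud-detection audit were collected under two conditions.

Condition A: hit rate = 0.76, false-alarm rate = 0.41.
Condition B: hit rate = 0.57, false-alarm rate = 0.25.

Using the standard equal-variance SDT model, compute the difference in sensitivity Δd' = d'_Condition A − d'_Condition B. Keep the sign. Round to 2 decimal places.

Δd' = 0.08

Condition A: z(0.76) = 0.706, z(0.41) = -0.228, d' = 0.934
Condition B: z(0.57) = 0.176, z(0.25) = -0.674, d' = 0.850
Δd' = d'_Condition A − d'_Condition B = 0.934 − 0.850 = 0.084
Condition A has the higher sensitivity.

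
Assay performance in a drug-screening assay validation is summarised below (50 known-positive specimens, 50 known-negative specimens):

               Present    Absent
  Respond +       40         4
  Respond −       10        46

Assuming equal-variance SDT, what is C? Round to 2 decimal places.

C = 0.28

H = 40/50 = 0.8000
FA = 4/50 = 0.0800
Φ⁻¹(H) = 0.8416
Φ⁻¹(FA) = -1.4051
c = −½·[z(H) + z(FA)] = −0.5 × (0.8416 + (-1.4051)) = 0.28175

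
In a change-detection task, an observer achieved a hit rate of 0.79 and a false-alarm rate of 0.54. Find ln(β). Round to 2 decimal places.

ln β = -0.32

Φ⁻¹(H) = Φ⁻¹(0.79) = 0.806
Φ⁻¹(FA) = Φ⁻¹(0.54) = 0.100
ln β = −½·[z(H)² − z(FA)²] = −0.5 × (0.650 − 0.010) = -0.320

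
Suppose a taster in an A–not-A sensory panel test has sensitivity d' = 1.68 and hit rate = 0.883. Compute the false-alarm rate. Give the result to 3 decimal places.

false-alarm rate = 0.312

z(hit rate) = z(0.883) = 1.1901
z(FA) = z(H) − d' = 1.1901 − 1.68 = -0.4899
false-alarm rate = Φ(-0.4899) = 0.3121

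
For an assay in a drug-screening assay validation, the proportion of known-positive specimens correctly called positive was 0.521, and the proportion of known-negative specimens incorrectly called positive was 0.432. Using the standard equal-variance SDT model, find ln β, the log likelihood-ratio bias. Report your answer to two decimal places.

ln β = 0.01

z(H) = z(0.521) = 0.053
z(FA) = z(0.432) = -0.171
ln β = −½·[z(H)² − z(FA)²] = −0.5 × (0.003 − 0.029) = 0.013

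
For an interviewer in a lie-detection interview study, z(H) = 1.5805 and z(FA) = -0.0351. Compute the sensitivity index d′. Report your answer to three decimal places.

d′ = 1.616

d' = z(H) − z(FA) = 1.5805 − (-0.0351) = 1.6156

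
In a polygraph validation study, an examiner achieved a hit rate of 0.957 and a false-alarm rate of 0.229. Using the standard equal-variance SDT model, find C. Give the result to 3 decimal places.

z(H) = 1.7169
z(FA) = -0.7421
c = −½·[z(H) + z(FA)] = −0.5 × (1.7169 + (-0.7421)) = -0.4874
c < 0: the examiner has a liberal response bias.

C = -0.487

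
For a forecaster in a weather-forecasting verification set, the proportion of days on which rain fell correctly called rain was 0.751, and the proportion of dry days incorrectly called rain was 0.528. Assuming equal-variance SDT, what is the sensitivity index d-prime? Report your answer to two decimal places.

d-prime = 0.61

z(H) = z(0.751) = 0.6776
z(FA) = z(0.528) = 0.0702
d' = z(H) − z(FA) = 0.6776 − 0.0702 = 0.6074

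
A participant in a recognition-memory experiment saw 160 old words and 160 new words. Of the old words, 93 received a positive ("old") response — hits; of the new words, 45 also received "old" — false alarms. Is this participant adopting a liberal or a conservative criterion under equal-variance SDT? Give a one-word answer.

z(H) = 0.205, z(FA) = -0.579
c = −½·(z(H) + z(FA)) = 0.187
c > 0 → conservative criterion (biased toward responding “no”).

conservative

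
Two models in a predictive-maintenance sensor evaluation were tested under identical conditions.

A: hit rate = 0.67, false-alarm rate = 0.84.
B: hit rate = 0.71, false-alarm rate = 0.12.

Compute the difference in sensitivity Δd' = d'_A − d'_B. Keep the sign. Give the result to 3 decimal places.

A: z(0.67) = 0.4399, z(0.84) = 0.9945, d' = -0.5546
B: z(0.71) = 0.5534, z(0.12) = -1.1750, d' = 1.7284
Δd' = d'_A − d'_B = -0.5546 − 1.7284 = -2.2830
B has the higher sensitivity.

Δd' = -2.283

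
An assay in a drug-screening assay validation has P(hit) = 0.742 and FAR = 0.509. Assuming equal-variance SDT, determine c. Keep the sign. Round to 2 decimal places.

Φ⁻¹(H) = Φ⁻¹(0.742) = 0.6495
Φ⁻¹(FA) = Φ⁻¹(0.509) = 0.0226
c = −½·[z(H) + z(FA)] = −0.5 × (0.6495 + 0.0226) = -0.33605

c = -0.34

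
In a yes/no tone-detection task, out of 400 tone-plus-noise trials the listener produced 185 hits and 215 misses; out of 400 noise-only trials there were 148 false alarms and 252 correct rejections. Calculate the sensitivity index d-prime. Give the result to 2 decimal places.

d-prime = 0.24

H = 185/400 = 0.4625
FA = 148/400 = 0.3700
Φ⁻¹(H) = -0.094
Φ⁻¹(FA) = -0.332
d' = z(H) − z(FA) = -0.094 − (-0.332) = 0.238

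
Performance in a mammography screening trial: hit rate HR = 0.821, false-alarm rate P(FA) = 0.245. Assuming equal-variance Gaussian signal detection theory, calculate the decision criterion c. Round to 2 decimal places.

c = -0.11

z(H) = 0.9192
z(FA) = -0.6903
c = −½·[z(H) + z(FA)] = −0.5 × (0.9192 + (-0.6903)) = -0.11445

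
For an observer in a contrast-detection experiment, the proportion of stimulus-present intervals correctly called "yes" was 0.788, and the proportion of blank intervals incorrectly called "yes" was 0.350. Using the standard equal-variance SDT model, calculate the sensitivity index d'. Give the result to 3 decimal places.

d' = 1.185

Φ⁻¹(H) = 0.7995
Φ⁻¹(FA) = -0.3853
d' = z(H) − z(FA) = 0.7995 − (-0.3853) = 1.1848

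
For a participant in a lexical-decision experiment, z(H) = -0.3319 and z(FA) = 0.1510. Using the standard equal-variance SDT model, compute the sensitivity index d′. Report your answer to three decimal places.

d' = z(H) − z(FA) = -0.3319 − 0.1510 = -0.4829

d′ = -0.483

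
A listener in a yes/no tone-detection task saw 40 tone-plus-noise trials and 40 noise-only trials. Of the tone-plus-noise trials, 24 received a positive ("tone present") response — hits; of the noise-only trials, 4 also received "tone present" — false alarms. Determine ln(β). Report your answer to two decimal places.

ln β = 0.79

H = 24/40 = 0.6000
FA = 4/40 = 0.1000
z(H) = 0.253
z(FA) = -1.282
ln β = −½·[z(H)² − z(FA)²] = −0.5 × (0.064 − 1.644) = 0.790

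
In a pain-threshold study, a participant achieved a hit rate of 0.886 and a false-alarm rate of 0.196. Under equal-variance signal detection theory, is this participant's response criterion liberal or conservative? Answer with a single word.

liberal

z(H) = 1.206, z(FA) = -0.856
c = −½·(z(H) + z(FA)) = -0.175
c < 0 → liberal criterion (biased toward responding “yes”).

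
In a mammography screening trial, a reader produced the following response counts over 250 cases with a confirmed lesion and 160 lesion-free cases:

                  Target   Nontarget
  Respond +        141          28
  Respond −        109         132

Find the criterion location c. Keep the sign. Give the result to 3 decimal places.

H = 141/250 = 0.5640
FA = 28/160 = 0.1750
z(H) = 0.1611
z(FA) = -0.9346
c = −½·[z(H) + z(FA)] = −0.5 × (0.1611 + (-0.9346)) = 0.38675
c > 0: the reader has a conservative response bias.

c = 0.387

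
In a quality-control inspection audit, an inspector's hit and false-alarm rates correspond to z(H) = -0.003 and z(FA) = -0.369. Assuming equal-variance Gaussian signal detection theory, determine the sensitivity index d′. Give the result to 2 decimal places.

d' = z(H) − z(FA) = -0.003 − (-0.369) = 0.366

d′ = 0.37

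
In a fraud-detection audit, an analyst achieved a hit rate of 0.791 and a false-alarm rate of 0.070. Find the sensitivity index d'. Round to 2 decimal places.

d' = 2.29

z(H) = z(0.791) = 0.8099
z(FA) = z(0.070) = -1.4758
d' = z(H) − z(FA) = 0.8099 − (-1.4758) = 2.2857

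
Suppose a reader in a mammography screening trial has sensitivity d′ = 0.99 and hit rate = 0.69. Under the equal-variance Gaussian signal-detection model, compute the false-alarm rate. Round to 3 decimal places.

false-alarm rate = 0.311

z(hit rate) = z(0.69) = 0.4959
z(FA) = z(H) − d' = 0.4959 − 0.99 = -0.4941
false-alarm rate = Φ(-0.4941) = 0.3106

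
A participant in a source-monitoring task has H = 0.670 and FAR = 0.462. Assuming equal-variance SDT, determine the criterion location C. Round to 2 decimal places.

C = -0.17

z(H) = z(0.670) = 0.440
z(FA) = z(0.462) = -0.095
c = −½·[z(H) + z(FA)] = −0.5 × (0.440 + (-0.095)) = -0.1725
c < 0: the participant has a liberal response bias.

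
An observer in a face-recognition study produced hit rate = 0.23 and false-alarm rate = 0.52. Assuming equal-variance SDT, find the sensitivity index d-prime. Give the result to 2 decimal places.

d-prime = -0.79

z(H) = -0.7388
z(FA) = 0.0502
d' = z(H) − z(FA) = -0.7388 − 0.0502 = -0.7890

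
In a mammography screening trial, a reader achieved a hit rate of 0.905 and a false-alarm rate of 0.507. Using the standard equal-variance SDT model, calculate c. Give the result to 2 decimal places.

z(0.905) = 1.3106, z(0.507) = 0.0175
c = −½·[z(H) + z(FA)] = −0.5 × (1.3106 + 0.0175) = -0.66405

c = -0.66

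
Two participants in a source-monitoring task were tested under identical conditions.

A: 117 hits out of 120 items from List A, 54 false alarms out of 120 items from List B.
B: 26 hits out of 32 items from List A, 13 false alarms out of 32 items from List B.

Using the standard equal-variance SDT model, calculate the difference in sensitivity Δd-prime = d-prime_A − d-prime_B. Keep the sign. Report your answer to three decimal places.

A: z(0.9750) = 1.9600, z(0.4500) = -0.1257, d' = 2.0857
B: z(0.8125) = 0.8871, z(0.4062) = -0.2373, d' = 1.1244
Δd' = d'_A − d'_B = 2.0857 − 1.1244 = 0.9613
A has the higher sensitivity.

Δd-prime = 0.961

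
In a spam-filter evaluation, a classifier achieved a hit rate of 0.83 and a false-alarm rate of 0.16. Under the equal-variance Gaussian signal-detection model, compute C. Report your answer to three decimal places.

C = 0.020

z(H) = 0.9542
z(FA) = -0.9945
c = −½·[z(H) + z(FA)] = −0.5 × (0.9542 + (-0.9945)) = 0.02015
c > 0: the classifier has a conservative response bias.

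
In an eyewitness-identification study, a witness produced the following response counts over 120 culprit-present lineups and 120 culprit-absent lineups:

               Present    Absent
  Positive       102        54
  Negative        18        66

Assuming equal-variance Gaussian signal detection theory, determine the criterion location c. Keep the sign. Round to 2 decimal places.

c = -0.46

H = 102/120 = 0.8500
FA = 54/120 = 0.4500
z(0.8500) = 1.036, z(0.4500) = -0.126
c = −½·[z(H) + z(FA)] = −0.5 × (1.036 + (-0.126)) = -0.455
c < 0: the witness has a liberal response bias.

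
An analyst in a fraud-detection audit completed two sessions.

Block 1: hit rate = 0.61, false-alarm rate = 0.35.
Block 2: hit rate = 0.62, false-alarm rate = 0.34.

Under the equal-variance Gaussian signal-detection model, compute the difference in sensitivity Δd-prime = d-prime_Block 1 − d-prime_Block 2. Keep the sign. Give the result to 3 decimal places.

Δd-prime = -0.053

Block 1: z(0.61) = 0.2793, z(0.35) = -0.3853, d' = 0.6646
Block 2: z(0.62) = 0.3055, z(0.34) = -0.4125, d' = 0.7180
Δd' = d'_Block 1 − d'_Block 2 = 0.6646 − 0.7180 = -0.0534
Block 2 has the higher sensitivity.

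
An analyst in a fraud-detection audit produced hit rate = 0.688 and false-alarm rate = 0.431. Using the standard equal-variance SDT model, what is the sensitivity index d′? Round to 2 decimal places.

d′ = 0.66

z(H) = z(0.688) = 0.490
z(FA) = z(0.431) = -0.174
d' = z(H) − z(FA) = 0.490 − (-0.174) = 0.664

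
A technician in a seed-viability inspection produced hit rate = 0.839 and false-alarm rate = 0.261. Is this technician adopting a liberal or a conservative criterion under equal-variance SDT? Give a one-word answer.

liberal

z(H) = 0.990, z(FA) = -0.640
c = −½·(z(H) + z(FA)) = -0.175
c < 0 → liberal criterion (biased toward responding “yes”).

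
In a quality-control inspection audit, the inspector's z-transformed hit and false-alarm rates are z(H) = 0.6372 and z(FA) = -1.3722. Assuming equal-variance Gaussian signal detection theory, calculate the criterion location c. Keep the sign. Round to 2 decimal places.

c = 0.37

c = −½·[z(H) + z(FA)] = −½·(0.6372 + (-1.3722)) = 0.3675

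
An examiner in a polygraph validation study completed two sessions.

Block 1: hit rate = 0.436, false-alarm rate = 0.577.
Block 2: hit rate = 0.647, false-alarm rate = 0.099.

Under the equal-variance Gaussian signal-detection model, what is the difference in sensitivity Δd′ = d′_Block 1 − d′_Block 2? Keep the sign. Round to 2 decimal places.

Block 1: z(0.436) = -0.161, z(0.577) = 0.194, d' = -0.355
Block 2: z(0.647) = 0.377, z(0.099) = -1.287, d' = 1.664
Δd' = d'_Block 1 − d'_Block 2 = -0.355 − 1.664 = -2.019
Block 2 has the higher sensitivity.

Δd′ = -2.02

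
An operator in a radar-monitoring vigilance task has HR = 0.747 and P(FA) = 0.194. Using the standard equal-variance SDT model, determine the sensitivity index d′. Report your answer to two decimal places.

Φ⁻¹(0.747) = 0.6651, Φ⁻¹(0.194) = -0.8633
d' = z(H) − z(FA) = 0.6651 − (-0.8633) = 1.5284

d′ = 1.53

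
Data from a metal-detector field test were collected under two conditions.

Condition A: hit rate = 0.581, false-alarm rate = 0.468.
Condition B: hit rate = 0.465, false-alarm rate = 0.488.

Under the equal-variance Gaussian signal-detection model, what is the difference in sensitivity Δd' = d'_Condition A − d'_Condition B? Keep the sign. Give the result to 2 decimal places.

Δd' = 0.34

Condition A: z(0.581) = 0.204, z(0.468) = -0.080, d' = 0.284
Condition B: z(0.465) = -0.088, z(0.488) = -0.030, d' = -0.058
Δd' = d'_Condition A − d'_Condition B = 0.284 − (-0.058) = 0.342
Condition A has the higher sensitivity.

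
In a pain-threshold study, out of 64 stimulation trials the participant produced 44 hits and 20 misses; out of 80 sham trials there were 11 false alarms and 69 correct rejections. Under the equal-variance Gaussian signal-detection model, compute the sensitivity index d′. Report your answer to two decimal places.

d′ = 1.58

H = 44/64 = 0.6875
FA = 11/80 = 0.1375
z(0.6875) = 0.4888, z(0.1375) = -1.0916
d' = z(H) − z(FA) = 0.4888 − (-1.0916) = 1.5804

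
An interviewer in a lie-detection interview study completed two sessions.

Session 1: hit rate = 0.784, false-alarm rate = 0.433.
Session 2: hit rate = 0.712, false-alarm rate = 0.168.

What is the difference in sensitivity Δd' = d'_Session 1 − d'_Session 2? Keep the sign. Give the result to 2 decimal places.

Session 1: z(0.784) = 0.786, z(0.433) = -0.169, d' = 0.955
Session 2: z(0.712) = 0.559, z(0.168) = -0.962, d' = 1.521
Δd' = d'_Session 1 − d'_Session 2 = 0.955 − 1.521 = -0.566
Session 2 has the higher sensitivity.

Δd' = -0.57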